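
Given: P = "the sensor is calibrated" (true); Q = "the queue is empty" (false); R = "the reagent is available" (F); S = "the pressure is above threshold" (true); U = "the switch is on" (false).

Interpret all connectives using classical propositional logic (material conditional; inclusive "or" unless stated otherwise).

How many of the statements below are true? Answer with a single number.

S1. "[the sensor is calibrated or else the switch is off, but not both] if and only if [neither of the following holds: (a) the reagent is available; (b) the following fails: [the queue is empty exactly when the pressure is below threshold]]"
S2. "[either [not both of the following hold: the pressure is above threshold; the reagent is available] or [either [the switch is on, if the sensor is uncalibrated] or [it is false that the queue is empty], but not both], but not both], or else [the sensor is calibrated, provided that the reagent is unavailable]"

S1: This is (P xor ~U) <-> (R nor ~(Q <-> ~S)).

~U = ~F = T
P xor ~U = T xor T = F
~S = ~T = F
Q <-> ~S = F <-> F = T
~(Q <-> ~S) = ~T = F
R nor ~(Q <-> ~S) = F nor F = T
(P xor ~U) <-> (R nor ~(Q <-> ~S)) = F <-> T = F
So S1 is false.

S2: This is ((S nand R) xor ((~P -> U) xor ~Q)) | (~R -> P).

S nand R = T nand F = T
~P = ~T = F
~P -> U = F -> F = T
~Q = ~F = T
(~P -> U) xor ~Q = T xor T = F
(S nand R) xor ((~P -> U) xor ~Q) = T xor F = T
~R = ~F = T
~R -> P = T -> T = T
((S nand R) xor ((~P -> U) xor ~Q)) | (~R -> P) = T | T = T
So S2 is true.

Count: 1.

1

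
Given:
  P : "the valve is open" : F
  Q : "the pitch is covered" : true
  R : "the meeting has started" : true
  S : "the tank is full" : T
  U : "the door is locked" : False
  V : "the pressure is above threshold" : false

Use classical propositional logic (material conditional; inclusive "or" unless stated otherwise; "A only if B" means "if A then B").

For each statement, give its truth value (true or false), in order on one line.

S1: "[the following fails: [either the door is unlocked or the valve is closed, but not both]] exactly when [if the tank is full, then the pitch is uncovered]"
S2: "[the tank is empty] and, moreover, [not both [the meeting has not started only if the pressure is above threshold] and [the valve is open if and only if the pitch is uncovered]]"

S1: Formalization: ¬(¬U ⊕ ¬P) ↔ (S → ¬Q)

¬U = ¬F = T
¬P = ¬F = T
¬U ⊕ ¬P = T ⊕ T = F
¬(¬U ⊕ ¬P) = ¬F = T
¬Q = ¬T = F
S → ¬Q = T → F = F
¬(¬U ⊕ ¬P) ↔ (S → ¬Q) = T ↔ F = F
So S1 is false.

S2: In symbols: ¬S ∧ ((¬R → V) ↑ (P ↔ ¬Q))

¬S = ¬T = F
¬R = ¬T = F
¬R → V = F → F = T
¬Q = ¬T = F
P ↔ ¬Q = F ↔ F = T
(¬R → V) ↑ (P ↔ ¬Q) = T ↑ T = F
¬S ∧ ((¬R → V) ↑ (P ↔ ¬Q)) = F ∧ F = F
Thus S2 is false.

S1 F, S2 F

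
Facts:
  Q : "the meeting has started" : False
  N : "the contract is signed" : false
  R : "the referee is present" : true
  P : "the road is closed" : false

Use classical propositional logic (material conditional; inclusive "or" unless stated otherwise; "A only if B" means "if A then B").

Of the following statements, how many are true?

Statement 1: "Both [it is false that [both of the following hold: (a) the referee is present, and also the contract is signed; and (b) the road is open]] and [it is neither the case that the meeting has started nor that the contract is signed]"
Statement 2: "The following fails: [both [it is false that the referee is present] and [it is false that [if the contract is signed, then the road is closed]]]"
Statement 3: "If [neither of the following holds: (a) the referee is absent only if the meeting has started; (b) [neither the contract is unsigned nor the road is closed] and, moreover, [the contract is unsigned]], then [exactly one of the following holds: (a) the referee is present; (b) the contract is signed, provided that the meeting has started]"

3

Statement 1: This is ~((R & N) & ~P) & (Q nor N).

R & N = T & F = F
~P = ~F = T
(R & N) & ~P = F & T = F
~((R & N) & ~P) = ~F = T
Q nor N = F nor F = T
~((R & N) & ~P) & (Q nor N) = T & T = T
Hence Statement 1 is true.

Statement 2: This is ~(~R & ~(N -> P)).

~R = ~T = F
N -> P = F -> F = T
~(N -> P) = ~T = F
~R & ~(N -> P) = F & F = F
~(~R & ~(N -> P)) = ~F = T
Thus Statement 2 is true.

Statement 3: Parsed as ((~R -> Q) nor ((~N nor P) & ~N)) -> (R xor (Q -> N))

~R = ~T = F
~R -> Q = F -> F = T
~N = ~F = T
~N nor P = T nor F = F
~N = ~F = T
(~N nor P) & ~N = F & T = F
(~R -> Q) nor ((~N nor P) & ~N) = T nor F = F
Q -> N = F -> F = T
R xor (Q -> N) = T xor T = F
((~R -> Q) nor ((~N nor P) & ~N)) -> (R xor (Q -> N)) = F -> F = T
So Statement 3 is true.

3 of the 3 statements are true (Statement 1, Statement 2, Statement 3).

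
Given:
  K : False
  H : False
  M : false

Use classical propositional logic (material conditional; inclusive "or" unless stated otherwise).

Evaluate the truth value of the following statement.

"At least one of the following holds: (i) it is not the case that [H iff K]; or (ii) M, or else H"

The statement is false.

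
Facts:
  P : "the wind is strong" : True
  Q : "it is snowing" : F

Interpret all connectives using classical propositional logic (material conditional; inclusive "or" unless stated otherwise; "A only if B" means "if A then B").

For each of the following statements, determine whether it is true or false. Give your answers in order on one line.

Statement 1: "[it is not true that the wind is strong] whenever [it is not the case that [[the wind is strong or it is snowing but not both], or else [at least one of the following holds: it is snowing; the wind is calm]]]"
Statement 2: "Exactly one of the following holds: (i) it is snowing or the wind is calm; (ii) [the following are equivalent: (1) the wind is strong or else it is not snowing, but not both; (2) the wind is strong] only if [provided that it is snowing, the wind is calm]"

Statement 1: In symbols: ~((P xor Q) | (Q | ~P)) -> ~P

P xor Q = T xor F = T
~P = ~T = F
Q | ~P = F | F = F
(P xor Q) | (Q | ~P) = T | F = T
~((P xor Q) | (Q | ~P)) = ~T = F
~P = ~T = F
~((P xor Q) | (Q | ~P)) -> ~P = F -> F = T
Thus Statement 1 is true.

Statement 2: In symbols: (Q | ~P) xor (((P xor ~Q) <-> P) -> (Q -> ~P))

~P = ~T = F
Q | ~P = F | F = F
~Q = ~F = T
P xor ~Q = T xor T = F
(P xor ~Q) <-> P = F <-> T = F
~P = ~T = F
Q -> ~P = F -> F = T
((P xor ~Q) <-> P) -> (Q -> ~P) = F -> T = T
(Q | ~P) xor (((P xor ~Q) <-> P) -> (Q -> ~P)) = F xor T = T
Thus Statement 2 is true.

Statement 1 T; Statement 2 T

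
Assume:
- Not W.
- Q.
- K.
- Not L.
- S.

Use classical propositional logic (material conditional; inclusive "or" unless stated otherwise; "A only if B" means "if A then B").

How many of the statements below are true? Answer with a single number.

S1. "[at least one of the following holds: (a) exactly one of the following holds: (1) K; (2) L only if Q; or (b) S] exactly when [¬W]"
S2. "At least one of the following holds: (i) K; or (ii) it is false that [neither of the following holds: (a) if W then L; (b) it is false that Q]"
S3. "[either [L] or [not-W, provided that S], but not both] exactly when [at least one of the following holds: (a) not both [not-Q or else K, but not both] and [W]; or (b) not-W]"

S1: Parsed as ((K ⊕ (L → Q)) ∨ S) ↔ ¬W

L → Q = F → T = T
K ⊕ (L → Q) = T ⊕ T = F
(K ⊕ (L → Q)) ∨ S = F ∨ T = T
¬W = ¬F = T
((K ⊕ (L → Q)) ∨ S) ↔ ¬W = T ↔ T = T
Thus S1 is true.

S2: Parsed as K ∨ ¬((W → L) ↓ ¬Q)

W → L = F → F = T
¬Q = ¬T = F
(W → L) ↓ ¬Q = T ↓ F = F
¬((W → L) ↓ ¬Q) = ¬F = T
K ∨ ¬((W → L) ↓ ¬Q) = T ∨ T = T
Thus S2 is true.

S3: This is (L ⊕ (S → ¬W)) ↔ (((¬Q ⊕ K) ↑ W) ∨ ¬W).

¬W = ¬F = T
S → ¬W = T → T = T
L ⊕ (S → ¬W) = F ⊕ T = T
¬Q = ¬T = F
¬Q ⊕ K = F ⊕ T = T
(¬Q ⊕ K) ↑ W = T ↑ F = T
¬W = ¬F = T
((¬Q ⊕ K) ↑ W) ∨ ¬W = T ∨ T = T
(L ⊕ (S → ¬W)) ↔ (((¬Q ⊕ K) ↑ W) ∨ ¬W) = T ↔ T = T
Hence S3 is true.

True statements: 3.

3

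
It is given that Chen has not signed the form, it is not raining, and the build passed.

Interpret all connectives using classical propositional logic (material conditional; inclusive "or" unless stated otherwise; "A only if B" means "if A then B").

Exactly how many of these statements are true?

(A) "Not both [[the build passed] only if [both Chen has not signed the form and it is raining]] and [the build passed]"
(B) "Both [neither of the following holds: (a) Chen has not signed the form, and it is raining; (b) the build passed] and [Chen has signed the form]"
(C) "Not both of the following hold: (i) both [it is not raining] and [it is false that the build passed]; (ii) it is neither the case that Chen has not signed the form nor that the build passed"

Let S = "the build passed" (T), U = "Chen has signed the form" (F), G = "it is raining" (F).

(A): This is (S -> (~U & G)) nand S.

~U = ~F = T
~U & G = T & F = F
S -> (~U & G) = T -> F = F
(S -> (~U & G)) nand S = F nand T = T
Hence (A) is true.

(B): This is ((~U & G) nor S) & U.

~U = ~F = T
~U & G = T & F = F
(~U & G) nor S = F nor T = F
((~U & G) nor S) & U = F & F = F
Thus (B) is false.

(C): Formalization: (~G & ~S) nand (~U nor S)

~G = ~F = T
~S = ~T = F
~G & ~S = T & F = F
~U = ~F = T
~U nor S = T nor T = F
(~G & ~S) nand (~U nor S) = F nand F = T
So (C) is true.

True statements: 2 ((A), (C)).

2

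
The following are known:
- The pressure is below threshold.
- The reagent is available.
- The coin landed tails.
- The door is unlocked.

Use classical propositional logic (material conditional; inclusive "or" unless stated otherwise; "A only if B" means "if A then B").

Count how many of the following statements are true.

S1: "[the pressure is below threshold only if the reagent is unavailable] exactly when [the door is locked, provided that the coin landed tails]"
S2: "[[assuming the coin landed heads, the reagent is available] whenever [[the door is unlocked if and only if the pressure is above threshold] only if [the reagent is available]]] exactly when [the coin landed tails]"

2

Let P = "the pressure is above threshold" (F), Q = "the reagent is available" (T), R = "the coin landed heads" (F), S = "the door is locked" (F).

S1: This is (¬P → ¬Q) ↔ (¬R → S).

¬P = ¬F = T
¬Q = ¬T = F
¬P → ¬Q = T → F = F
¬R = ¬F = T
¬R → S = T → F = F
(¬P → ¬Q) ↔ (¬R → S) = F ↔ F = T
So S1 is true.

S2: This is (((¬S ↔ P) → Q) → (R → Q)) ↔ ¬R.

¬S = ¬F = T
¬S ↔ P = T ↔ F = F
(¬S ↔ P) → Q = F → T = T
R → Q = F → T = T
((¬S ↔ P) → Q) → (R → Q) = T → T = T
¬R = ¬F = T
(((¬S ↔ P) → Q) → (R → Q)) ↔ ¬R = T ↔ T = T
Thus S2 is true.

2 of the 2 statements are true.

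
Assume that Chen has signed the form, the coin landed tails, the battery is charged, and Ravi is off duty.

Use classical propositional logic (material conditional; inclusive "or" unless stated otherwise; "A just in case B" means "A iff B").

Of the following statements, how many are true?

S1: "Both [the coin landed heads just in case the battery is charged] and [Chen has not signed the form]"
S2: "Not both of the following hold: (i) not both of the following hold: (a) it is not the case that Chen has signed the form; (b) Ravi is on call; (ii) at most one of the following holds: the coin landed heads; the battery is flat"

Let Q = "the coin landed heads" (F), R = "the battery is charged" (T), P = "Chen has signed the form" (T), S = "Ravi is on call" (F).

S1: Parsed as (Q ↔ R) ∧ ¬P

Q ↔ R = F ↔ T = F
¬P = ¬T = F
(Q ↔ R) ∧ ¬P = F ∧ F = F
Hence S1 is false.

S2: Formalization: (¬P ↑ S) ↑ (Q ↑ ¬R)

¬P = ¬T = F
¬P ↑ S = F ↑ F = T
¬R = ¬T = F
Q ↑ ¬R = F ↑ F = T
(¬P ↑ S) ↑ (Q ↑ ¬R) = T ↑ T = F
So S2 is false.

True statements: 0 (none).

0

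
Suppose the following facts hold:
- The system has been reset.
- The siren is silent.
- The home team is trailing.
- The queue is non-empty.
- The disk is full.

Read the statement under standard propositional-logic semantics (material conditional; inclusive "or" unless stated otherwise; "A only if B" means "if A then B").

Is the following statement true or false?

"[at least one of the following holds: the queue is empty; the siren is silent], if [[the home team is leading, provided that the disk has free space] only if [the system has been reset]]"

True.

Let U = "the disk is full" (T), R = "the home team is leading" (F), P = "the system has been reset" (T), S = "the queue is empty" (F), Q = "the siren is sounding" (F).
Formalization: ((~U -> R) -> P) -> (S | ~Q)

~U = ~T = F
~U -> R = F -> F = T
(~U -> R) -> P = T -> T = T
~Q = ~F = T
S | ~Q = F | T = T
((~U -> R) -> P) -> (S | ~Q) = T -> T = T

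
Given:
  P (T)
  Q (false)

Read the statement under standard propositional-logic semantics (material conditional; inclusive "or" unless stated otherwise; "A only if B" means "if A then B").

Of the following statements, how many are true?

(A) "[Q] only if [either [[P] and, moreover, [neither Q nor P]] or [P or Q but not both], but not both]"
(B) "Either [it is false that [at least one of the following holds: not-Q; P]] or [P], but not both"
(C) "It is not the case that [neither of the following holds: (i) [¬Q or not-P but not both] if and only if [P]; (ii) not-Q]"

3

(A): Formalization: Q -> ((P & (Q nor P)) xor (P xor Q))

Q nor P = F nor T = F
P & (Q nor P) = T & F = F
P xor Q = T xor F = T
(P & (Q nor P)) xor (P xor Q) = F xor T = T
Q -> ((P & (Q nor P)) xor (P xor Q)) = F -> T = T
So (A) is true.

(B): This is ~(~Q | P) xor P.

~Q = ~F = T
~Q | P = T | T = T
~(~Q | P) = ~T = F
~(~Q | P) xor P = F xor T = T
So (B) is true.

(C): This is ~(((~Q xor ~P) <-> P) nor ~Q).

~Q = ~F = T
~P = ~T = F
~Q xor ~P = T xor F = T
(~Q xor ~P) <-> P = T <-> T = T
~Q = ~F = T
((~Q xor ~P) <-> P) nor ~Q = T nor T = F
~(((~Q xor ~P) <-> P) nor ~Q) = ~F = T
Thus (C) is true.

3 of the 3 statements are true.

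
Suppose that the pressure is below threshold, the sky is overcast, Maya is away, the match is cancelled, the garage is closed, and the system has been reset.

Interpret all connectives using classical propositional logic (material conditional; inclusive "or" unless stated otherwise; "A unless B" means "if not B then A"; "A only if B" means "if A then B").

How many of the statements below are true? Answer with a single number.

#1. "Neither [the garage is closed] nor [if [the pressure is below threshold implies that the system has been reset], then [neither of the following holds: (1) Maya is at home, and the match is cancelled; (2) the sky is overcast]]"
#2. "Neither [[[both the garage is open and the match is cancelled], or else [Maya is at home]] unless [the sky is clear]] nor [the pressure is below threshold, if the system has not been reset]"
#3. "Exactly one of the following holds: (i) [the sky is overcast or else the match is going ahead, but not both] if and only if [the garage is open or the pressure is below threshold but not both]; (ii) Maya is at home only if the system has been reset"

0

Let L = "the garage is closed" (T), S = "the pressure is above threshold" (F), U = "the system has been reset" (T), H = "Maya is at home" (F), V = "the match is cancelled" (T), D = "the sky is overcast" (T).

#1: In symbols: L nor ((~S -> U) -> ((H & V) nor D))

~S = ~F = T
~S -> U = T -> T = T
H & V = F & T = F
(H & V) nor D = F nor T = F
(~S -> U) -> ((H & V) nor D) = T -> F = F
L nor ((~S -> U) -> ((H & V) nor D)) = T nor F = F
So #1 is false.

#2: Parsed as (((~L & V) | H) | ~D) nor (~U -> ~S)

~L = ~T = F
~L & V = F & T = F
(~L & V) | H = F | F = F
~D = ~T = F
((~L & V) | H) | ~D = F | F = F
~U = ~T = F
~S = ~F = T
~U -> ~S = F -> T = T
(((~L & V) | H) | ~D) nor (~U -> ~S) = F nor T = F
Thus #2 is false.

#3: Formalization: ((D xor ~V) <-> (~L xor ~S)) xor (H -> U)

~V = ~T = F
D xor ~V = T xor F = T
~L = ~T = F
~S = ~F = T
~L xor ~S = F xor T = T
(D xor ~V) <-> (~L xor ~S) = T <-> T = T
H -> U = F -> T = T
((D xor ~V) <-> (~L xor ~S)) xor (H -> U) = T xor T = F
Thus #3 is false.

0 of the 3 statements are true (none).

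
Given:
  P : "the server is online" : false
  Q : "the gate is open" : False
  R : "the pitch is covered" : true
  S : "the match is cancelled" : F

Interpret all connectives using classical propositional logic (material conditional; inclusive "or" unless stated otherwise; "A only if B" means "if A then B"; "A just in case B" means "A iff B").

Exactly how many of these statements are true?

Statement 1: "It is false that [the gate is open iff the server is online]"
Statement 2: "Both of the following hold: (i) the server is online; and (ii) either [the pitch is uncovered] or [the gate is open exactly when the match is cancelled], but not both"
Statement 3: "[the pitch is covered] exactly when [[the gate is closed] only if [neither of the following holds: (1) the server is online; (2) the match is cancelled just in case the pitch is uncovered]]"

0

Statement 1: Formalization: ~(Q <-> P)

Q <-> P = F <-> F = T
~(Q <-> P) = ~T = F
Thus Statement 1 is false.

Statement 2: In symbols: P & (~R xor (Q <-> S))

~R = ~T = F
Q <-> S = F <-> F = T
~R xor (Q <-> S) = F xor T = T
P & (~R xor (Q <-> S)) = F & T = F
Hence Statement 2 is false.

Statement 3: In symbols: R <-> (~Q -> (P nor (S <-> ~R)))

~Q = ~F = T
~R = ~T = F
S <-> ~R = F <-> F = T
P nor (S <-> ~R) = F nor T = F
~Q -> (P nor (S <-> ~R)) = T -> F = F
R <-> (~Q -> (P nor (S <-> ~R))) = T <-> F = F
Thus Statement 3 is false.

True statements: 0 (none).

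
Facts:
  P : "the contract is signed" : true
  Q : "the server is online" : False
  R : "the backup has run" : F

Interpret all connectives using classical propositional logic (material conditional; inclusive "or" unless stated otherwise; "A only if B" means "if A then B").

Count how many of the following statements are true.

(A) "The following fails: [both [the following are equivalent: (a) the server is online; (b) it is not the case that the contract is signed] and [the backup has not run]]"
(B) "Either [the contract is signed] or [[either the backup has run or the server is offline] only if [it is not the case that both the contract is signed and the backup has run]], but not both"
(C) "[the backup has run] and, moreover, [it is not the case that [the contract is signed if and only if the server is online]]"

(A): Formalization: ~((Q <-> ~P) & ~R)

~P = ~T = F
Q <-> ~P = F <-> F = T
~R = ~F = T
(Q <-> ~P) & ~R = T & T = T
~((Q <-> ~P) & ~R) = ~T = F
Thus (A) is false.

(B): In symbols: P xor ((R | ~Q) -> (P nand R))

~Q = ~F = T
R | ~Q = F | T = T
P nand R = T nand F = T
(R | ~Q) -> (P nand R) = T -> T = T
P xor ((R | ~Q) -> (P nand R)) = T xor T = F
Thus (B) is false.

(C): In symbols: R & ~(P <-> Q)

P <-> Q = T <-> F = F
~(P <-> Q) = ~F = T
R & ~(P <-> Q) = F & T = F
So (C) is false.

True statements: 0 (none).

0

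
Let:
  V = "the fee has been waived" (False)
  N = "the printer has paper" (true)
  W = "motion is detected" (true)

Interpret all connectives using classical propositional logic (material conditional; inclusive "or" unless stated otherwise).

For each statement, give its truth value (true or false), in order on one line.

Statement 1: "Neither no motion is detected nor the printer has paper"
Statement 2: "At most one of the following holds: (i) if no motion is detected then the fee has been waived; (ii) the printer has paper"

Statement 1 F; Statement 2 F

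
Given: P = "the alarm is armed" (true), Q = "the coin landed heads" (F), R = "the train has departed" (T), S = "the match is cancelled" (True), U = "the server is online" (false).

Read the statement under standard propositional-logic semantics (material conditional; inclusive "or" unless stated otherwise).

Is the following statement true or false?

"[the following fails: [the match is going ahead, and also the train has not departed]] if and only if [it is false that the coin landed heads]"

In symbols: not (not S and not R) iff not Q

not S = not True = False
not R = not True = False
not S and not R = False and False = False
not (not S and not R) = not False = True
not Q = not False = True
not (not S and not R) iff not Q = True iff True = True

True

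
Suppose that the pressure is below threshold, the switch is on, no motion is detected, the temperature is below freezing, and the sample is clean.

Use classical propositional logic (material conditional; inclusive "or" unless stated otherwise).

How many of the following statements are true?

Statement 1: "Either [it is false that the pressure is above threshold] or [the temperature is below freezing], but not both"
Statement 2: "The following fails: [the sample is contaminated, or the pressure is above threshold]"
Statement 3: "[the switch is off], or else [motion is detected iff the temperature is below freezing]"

Let K = "the pressure is above threshold" (F), R = "the temperature is below freezing" (T), L = "the sample is contaminated" (F), D = "the switch is on" (T), U = "motion is detected" (F).

Statement 1: In symbols: ¬K ⊕ R

¬K = ¬F = T
¬K ⊕ R = T ⊕ T = F
Hence Statement 1 is false.

Statement 2: Formalization: ¬(L ∨ K)

L ∨ K = F ∨ F = F
¬(L ∨ K) = ¬F = T
So Statement 2 is true.

Statement 3: Formalization: ¬D ∨ (U ↔ R)

¬D = ¬T = F
U ↔ R = F ↔ T = F
¬D ∨ (U ↔ R) = F ∨ F = F
Thus Statement 3 is false.

True statements: 1.

1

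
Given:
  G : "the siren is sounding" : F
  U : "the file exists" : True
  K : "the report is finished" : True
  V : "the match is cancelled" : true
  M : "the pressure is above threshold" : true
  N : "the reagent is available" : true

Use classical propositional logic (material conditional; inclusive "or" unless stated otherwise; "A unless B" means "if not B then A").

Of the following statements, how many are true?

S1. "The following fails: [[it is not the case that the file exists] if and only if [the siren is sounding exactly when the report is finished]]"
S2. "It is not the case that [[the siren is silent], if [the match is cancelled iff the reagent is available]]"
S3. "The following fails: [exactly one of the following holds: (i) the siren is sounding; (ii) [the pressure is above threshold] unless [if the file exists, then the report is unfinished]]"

S1: Parsed as not (not U iff (G iff K))

not U = not True = False
G iff K = False iff True = False
not U iff (G iff K) = False iff False = True
not (not U iff (G iff K)) = not True = False
Thus S1 is false.

S2: This is not ((V iff N) -> not G).

V iff N = True iff True = True
not G = not False = True
(V iff N) -> not G = True -> True = True
not ((V iff N) -> not G) = not True = False
So S2 is false.

S3: This is not (G xor (M or (U -> not K))).

not K = not True = False
U -> not K = True -> False = False
M or (U -> not K) = True or False = True
G xor (M or (U -> not K)) = False xor True = True
not (G xor (M or (U -> not K))) = not True = False
Hence S3 is false.

Count: 0.

0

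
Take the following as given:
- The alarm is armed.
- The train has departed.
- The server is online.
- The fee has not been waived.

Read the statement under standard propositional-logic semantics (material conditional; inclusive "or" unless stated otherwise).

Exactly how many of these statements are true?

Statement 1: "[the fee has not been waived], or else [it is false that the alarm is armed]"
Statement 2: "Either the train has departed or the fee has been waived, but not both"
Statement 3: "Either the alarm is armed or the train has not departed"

3

Let W = "the fee has been waived" (False), K = "the alarm is armed" (True), N = "the train has departed" (True).

Statement 1: This is not W or not K.

not W = not False = True
not K = not True = False
not W or not K = True or False = True
Hence Statement 1 is true.

Statement 2: Formalization: N xor W

N xor W = True xor False = True
Hence Statement 2 is true.

Statement 3: Parsed as K or not N

not N = not True = False
K or not N = True or False = True
So Statement 3 is true.

3 of the 3 statements are true (Statement 1, Statement 2, Statement 3).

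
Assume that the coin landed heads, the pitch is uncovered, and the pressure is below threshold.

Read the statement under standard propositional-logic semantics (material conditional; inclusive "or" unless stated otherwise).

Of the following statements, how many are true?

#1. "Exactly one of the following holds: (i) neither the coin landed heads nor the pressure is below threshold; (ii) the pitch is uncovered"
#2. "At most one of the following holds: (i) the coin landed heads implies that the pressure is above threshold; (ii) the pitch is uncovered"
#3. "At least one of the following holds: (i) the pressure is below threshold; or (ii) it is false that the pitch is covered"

3

Let P = "the coin landed heads" (T), R = "the pressure is above threshold" (F), Q = "the pitch is covered" (F).

#1: This is (P nor ~R) xor ~Q.

~R = ~F = T
P nor ~R = T nor T = F
~Q = ~F = T
(P nor ~R) xor ~Q = F xor T = T
So #1 is true.

#2: Parsed as (P -> R) nand ~Q

P -> R = T -> F = F
~Q = ~F = T
(P -> R) nand ~Q = F nand T = T
So #2 is true.

#3: Formalization: ~R | ~Q

~R = ~F = T
~Q = ~F = T
~R | ~Q = T | T = T
Thus #3 is true.

True statements: 3.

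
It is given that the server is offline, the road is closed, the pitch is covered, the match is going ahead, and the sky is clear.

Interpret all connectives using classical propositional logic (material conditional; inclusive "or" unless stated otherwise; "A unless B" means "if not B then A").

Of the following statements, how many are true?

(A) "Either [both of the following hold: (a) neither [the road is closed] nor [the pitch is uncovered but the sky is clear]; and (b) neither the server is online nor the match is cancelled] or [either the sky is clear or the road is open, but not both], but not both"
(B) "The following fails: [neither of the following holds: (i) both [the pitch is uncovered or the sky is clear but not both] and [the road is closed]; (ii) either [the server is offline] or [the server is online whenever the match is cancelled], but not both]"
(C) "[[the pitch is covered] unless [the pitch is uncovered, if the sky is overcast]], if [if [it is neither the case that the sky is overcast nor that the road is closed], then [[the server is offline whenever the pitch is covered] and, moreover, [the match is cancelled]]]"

Let Q = "the road is closed" (T), R = "the pitch is covered" (T), U = "the sky is overcast" (F), P = "the server is online" (F), S = "the match is cancelled" (F).

(A): In symbols: ((Q nor (~R & ~U)) & (P nor S)) xor (~U xor ~Q)

~R = ~T = F
~U = ~F = T
~R & ~U = F & T = F
Q nor (~R & ~U) = T nor F = F
P nor S = F nor F = T
(Q nor (~R & ~U)) & (P nor S) = F & T = F
~U = ~F = T
~Q = ~T = F
~U xor ~Q = T xor F = T
((Q nor (~R & ~U)) & (P nor S)) xor (~U xor ~Q) = F xor T = T
So (A) is true.

(B): Parsed as ~(((~R xor ~U) & Q) nor (~P xor (S -> P)))

~R = ~T = F
~U = ~F = T
~R xor ~U = F xor T = T
(~R xor ~U) & Q = T & T = T
~P = ~F = T
S -> P = F -> F = T
~P xor (S -> P) = T xor T = F
((~R xor ~U) & Q) nor (~P xor (S -> P)) = T nor F = F
~(((~R xor ~U) & Q) nor (~P xor (S -> P))) = ~F = T
Hence (B) is true.

(C): Parsed as ((U nor Q) -> ((R -> ~P) & S)) -> (R | (U -> ~R))

U nor Q = F nor T = F
~P = ~F = T
R -> ~P = T -> T = T
(R -> ~P) & S = T & F = F
(U nor Q) -> ((R -> ~P) & S) = F -> F = T
~R = ~T = F
U -> ~R = F -> F = T
R | (U -> ~R) = T | T = T
((U nor Q) -> ((R -> ~P) & S)) -> (R | (U -> ~R)) = T -> T = T
Hence (C) is true.

3 of the 3 statements are true.

3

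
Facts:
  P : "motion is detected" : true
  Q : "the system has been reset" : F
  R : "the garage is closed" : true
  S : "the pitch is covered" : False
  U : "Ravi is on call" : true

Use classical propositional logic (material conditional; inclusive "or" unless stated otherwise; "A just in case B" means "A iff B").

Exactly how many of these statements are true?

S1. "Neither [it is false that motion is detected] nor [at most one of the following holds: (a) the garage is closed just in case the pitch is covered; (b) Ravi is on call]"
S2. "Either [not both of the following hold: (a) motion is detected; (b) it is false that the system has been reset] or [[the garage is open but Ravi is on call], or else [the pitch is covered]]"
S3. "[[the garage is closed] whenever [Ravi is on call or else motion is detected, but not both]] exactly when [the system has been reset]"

0

S1: Parsed as ¬P ↓ ((R ↔ S) ↑ U)

¬P = ¬T = F
R ↔ S = T ↔ F = F
(R ↔ S) ↑ U = F ↑ T = T
¬P ↓ ((R ↔ S) ↑ U) = F ↓ T = F
Thus S1 is false.

S2: Formalization: (P ↑ ¬Q) ∨ ((¬R ∧ U) ∨ S)

¬Q = ¬F = T
P ↑ ¬Q = T ↑ T = F
¬R = ¬T = F
¬R ∧ U = F ∧ T = F
(¬R ∧ U) ∨ S = F ∨ F = F
(P ↑ ¬Q) ∨ ((¬R ∧ U) ∨ S) = F ∨ F = F
Thus S2 is false.

S3: This is ((U ⊕ P) → R) ↔ Q.

U ⊕ P = T ⊕ T = F
(U ⊕ P) → R = F → T = T
((U ⊕ P) → R) ↔ Q = T ↔ F = F
So S3 is false.

Count: 0.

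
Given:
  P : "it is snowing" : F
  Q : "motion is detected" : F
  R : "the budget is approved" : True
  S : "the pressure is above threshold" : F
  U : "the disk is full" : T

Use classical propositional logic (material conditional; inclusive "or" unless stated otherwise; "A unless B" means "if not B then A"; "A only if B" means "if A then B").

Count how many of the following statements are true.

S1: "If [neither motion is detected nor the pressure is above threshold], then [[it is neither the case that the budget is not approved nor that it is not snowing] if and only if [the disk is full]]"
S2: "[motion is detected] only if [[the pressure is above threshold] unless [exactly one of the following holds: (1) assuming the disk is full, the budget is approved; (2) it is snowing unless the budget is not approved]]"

S1: Formalization: (Q nor S) -> ((~R nor ~P) <-> U)

Q nor S = F nor F = T
~R = ~T = F
~P = ~F = T
~R nor ~P = F nor T = F
(~R nor ~P) <-> U = F <-> T = F
(Q nor S) -> ((~R nor ~P) <-> U) = T -> F = F
So S1 is false.

S2: This is Q -> (S | ((U -> R) xor (P | ~R))).

U -> R = T -> T = T
~R = ~T = F
P | ~R = F | F = F
(U -> R) xor (P | ~R) = T xor F = T
S | ((U -> R) xor (P | ~R)) = F | T = T
Q -> (S | ((U -> R) xor (P | ~R))) = F -> T = T
So S2 is true.

1 of the 2 statements is true.

1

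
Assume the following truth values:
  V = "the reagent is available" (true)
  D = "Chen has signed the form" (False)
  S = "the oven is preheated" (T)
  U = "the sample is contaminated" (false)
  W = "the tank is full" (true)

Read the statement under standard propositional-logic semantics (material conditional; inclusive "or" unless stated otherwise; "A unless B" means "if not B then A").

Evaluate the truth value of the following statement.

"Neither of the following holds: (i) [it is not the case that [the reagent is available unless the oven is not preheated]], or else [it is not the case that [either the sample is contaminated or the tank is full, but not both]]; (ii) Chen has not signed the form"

This is (not (V or not S) or not (U xor W)) nor not D.

not S = not True = False
V or not S = True or False = True
not (V or not S) = not True = False
U xor W = False xor True = True
not (U xor W) = not True = False
not (V or not S) or not (U xor W) = False or False = False
not D = not False = True
(not (V or not S) or not (U xor W)) nor not D = False nor True = False

The statement is false.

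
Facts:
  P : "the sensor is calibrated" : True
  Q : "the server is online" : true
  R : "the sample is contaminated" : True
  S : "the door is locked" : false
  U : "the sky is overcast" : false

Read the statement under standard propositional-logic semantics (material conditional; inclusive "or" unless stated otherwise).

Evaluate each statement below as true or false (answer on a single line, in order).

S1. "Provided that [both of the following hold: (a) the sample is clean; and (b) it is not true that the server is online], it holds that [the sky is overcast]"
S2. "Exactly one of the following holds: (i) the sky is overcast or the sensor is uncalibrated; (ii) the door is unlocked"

S1: In symbols: (~R & ~Q) -> U

~R = ~T = F
~Q = ~T = F
~R & ~Q = F & F = F
(~R & ~Q) -> U = F -> F = T
Hence S1 is true.

S2: Parsed as (U | ~P) xor ~S

~P = ~T = F
U | ~P = F | F = F
~S = ~F = T
(U | ~P) xor ~S = F xor T = T
Hence S2 is true.

S1 true, S2 true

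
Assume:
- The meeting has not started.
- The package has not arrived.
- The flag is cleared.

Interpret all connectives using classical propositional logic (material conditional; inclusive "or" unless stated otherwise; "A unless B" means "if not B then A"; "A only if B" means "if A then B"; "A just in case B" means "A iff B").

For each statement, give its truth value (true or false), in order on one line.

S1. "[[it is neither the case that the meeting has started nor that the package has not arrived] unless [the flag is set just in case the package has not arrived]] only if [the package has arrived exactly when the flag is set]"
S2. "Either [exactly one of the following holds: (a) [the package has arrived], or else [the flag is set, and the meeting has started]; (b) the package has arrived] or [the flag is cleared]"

S1 T, S2 T

Let P = "the meeting has started" (F), Q = "the package has arrived" (F), R = "the flag is set" (F).

S1: This is ((P ↓ ¬Q) ∨ (R ↔ ¬Q)) → (Q ↔ R).

¬Q = ¬F = T
P ↓ ¬Q = F ↓ T = F
¬Q = ¬F = T
R ↔ ¬Q = F ↔ T = F
(P ↓ ¬Q) ∨ (R ↔ ¬Q) = F ∨ F = F
Q ↔ R = F ↔ F = T
((P ↓ ¬Q) ∨ (R ↔ ¬Q)) → (Q ↔ R) = F → T = T
So S1 is true.

S2: Formalization: ((Q ∨ (R ∧ P)) ⊕ Q) ∨ ¬R

R ∧ P = F ∧ F = F
Q ∨ (R ∧ P) = F ∨ F = F
(Q ∨ (R ∧ P)) ⊕ Q = F ⊕ F = F
¬R = ¬F = T
((Q ∨ (R ∧ P)) ⊕ Q) ∨ ¬R = F ∨ T = T
So S2 is true.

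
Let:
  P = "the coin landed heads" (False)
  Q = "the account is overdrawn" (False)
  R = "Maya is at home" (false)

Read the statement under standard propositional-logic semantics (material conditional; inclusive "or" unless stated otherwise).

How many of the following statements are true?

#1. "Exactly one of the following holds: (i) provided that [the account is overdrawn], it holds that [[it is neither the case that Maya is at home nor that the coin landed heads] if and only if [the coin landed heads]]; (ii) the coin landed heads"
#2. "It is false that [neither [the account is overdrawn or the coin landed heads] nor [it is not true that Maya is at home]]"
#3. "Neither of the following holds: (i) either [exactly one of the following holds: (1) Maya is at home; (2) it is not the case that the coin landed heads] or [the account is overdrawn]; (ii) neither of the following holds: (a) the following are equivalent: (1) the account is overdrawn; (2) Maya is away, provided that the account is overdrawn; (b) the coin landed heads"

#1: In symbols: (Q -> ((R nor P) <-> P)) xor P

R nor P = F nor F = T
(R nor P) <-> P = T <-> F = F
Q -> ((R nor P) <-> P) = F -> F = T
(Q -> ((R nor P) <-> P)) xor P = T xor F = T
Thus #1 is true.

#2: This is ~((Q | P) nor ~R).

Q | P = F | F = F
~R = ~F = T
(Q | P) nor ~R = F nor T = F
~((Q | P) nor ~R) = ~F = T
Thus #2 is true.

#3: Formalization: ((R xor ~P) | Q) nor ((Q <-> (Q -> ~R)) nor P)

~P = ~F = T
R xor ~P = F xor T = T
(R xor ~P) | Q = T | F = T
~R = ~F = T
Q -> ~R = F -> T = T
Q <-> (Q -> ~R) = F <-> T = F
(Q <-> (Q -> ~R)) nor P = F nor F = T
((R xor ~P) | Q) nor ((Q <-> (Q -> ~R)) nor P) = T nor T = F
Thus #3 is false.

2 of the 3 statements are true.

2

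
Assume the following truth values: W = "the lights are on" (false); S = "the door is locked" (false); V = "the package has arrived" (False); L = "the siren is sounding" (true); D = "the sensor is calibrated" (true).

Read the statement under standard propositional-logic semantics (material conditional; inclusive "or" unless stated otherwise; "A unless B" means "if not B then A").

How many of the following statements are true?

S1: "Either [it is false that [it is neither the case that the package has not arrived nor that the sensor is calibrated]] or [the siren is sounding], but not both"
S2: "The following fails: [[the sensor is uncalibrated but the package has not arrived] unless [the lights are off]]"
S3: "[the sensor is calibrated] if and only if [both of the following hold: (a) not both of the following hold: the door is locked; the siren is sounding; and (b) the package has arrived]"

0

S1: Parsed as ¬(¬V ↓ D) ⊕ L

¬V = ¬F = T
¬V ↓ D = T ↓ T = F
¬(¬V ↓ D) = ¬F = T
¬(¬V ↓ D) ⊕ L = T ⊕ T = F
So S1 is false.

S2: Formalization: ¬((¬D ∧ ¬V) ∨ ¬W)

¬D = ¬T = F
¬V = ¬F = T
¬D ∧ ¬V = F ∧ T = F
¬W = ¬F = T
(¬D ∧ ¬V) ∨ ¬W = F ∨ T = T
¬((¬D ∧ ¬V) ∨ ¬W) = ¬T = F
Thus S2 is false.

S3: Parsed as D ↔ ((S ↑ L) ∧ V)

S ↑ L = F ↑ T = T
(S ↑ L) ∧ V = T ∧ F = F
D ↔ ((S ↑ L) ∧ V) = T ↔ F = F
Hence S3 is false.

Count: 0.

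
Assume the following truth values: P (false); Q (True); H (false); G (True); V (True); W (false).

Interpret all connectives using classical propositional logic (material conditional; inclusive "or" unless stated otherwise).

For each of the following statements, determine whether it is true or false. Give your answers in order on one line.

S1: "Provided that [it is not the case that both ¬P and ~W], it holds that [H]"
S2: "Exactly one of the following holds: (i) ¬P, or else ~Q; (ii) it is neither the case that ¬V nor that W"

S1 True, S2 False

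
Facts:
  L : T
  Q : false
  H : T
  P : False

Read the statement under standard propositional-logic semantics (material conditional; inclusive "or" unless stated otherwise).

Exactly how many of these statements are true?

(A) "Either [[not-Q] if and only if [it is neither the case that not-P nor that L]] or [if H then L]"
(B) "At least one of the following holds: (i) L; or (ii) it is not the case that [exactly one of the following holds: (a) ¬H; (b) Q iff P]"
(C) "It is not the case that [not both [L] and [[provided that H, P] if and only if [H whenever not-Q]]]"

(A): Parsed as (~Q <-> (~P nor L)) | (H -> L)

~Q = ~F = T
~P = ~F = T
~P nor L = T nor T = F
~Q <-> (~P nor L) = T <-> F = F
H -> L = T -> T = T
(~Q <-> (~P nor L)) | (H -> L) = F | T = T
Hence (A) is true.

(B): This is L | ~(~H xor (Q <-> P)).

~H = ~T = F
Q <-> P = F <-> F = T
~H xor (Q <-> P) = F xor T = T
~(~H xor (Q <-> P)) = ~T = F
L | ~(~H xor (Q <-> P)) = T | F = T
Hence (B) is true.

(C): Formalization: ~(L nand ((H -> P) <-> (~Q -> H)))

H -> P = T -> F = F
~Q = ~F = T
~Q -> H = T -> T = T
(H -> P) <-> (~Q -> H) = F <-> T = F
L nand ((H -> P) <-> (~Q -> H)) = T nand F = T
~(L nand ((H -> P) <-> (~Q -> H))) = ~T = F
Thus (C) is false.

Count: 2.

2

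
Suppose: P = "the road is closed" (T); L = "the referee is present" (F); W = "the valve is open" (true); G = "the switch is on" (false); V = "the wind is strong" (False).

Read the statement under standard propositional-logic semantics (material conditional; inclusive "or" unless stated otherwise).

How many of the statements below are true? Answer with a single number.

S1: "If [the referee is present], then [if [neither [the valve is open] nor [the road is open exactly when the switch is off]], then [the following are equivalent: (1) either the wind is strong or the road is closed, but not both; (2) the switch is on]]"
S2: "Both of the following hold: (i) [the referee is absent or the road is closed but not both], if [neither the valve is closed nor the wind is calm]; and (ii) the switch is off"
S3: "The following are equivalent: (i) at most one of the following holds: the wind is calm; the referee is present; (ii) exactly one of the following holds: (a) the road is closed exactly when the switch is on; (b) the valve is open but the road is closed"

S1: This is L → ((W ↓ (¬P ↔ ¬G)) → ((V ⊕ P) ↔ G)).

¬P = ¬T = F
¬G = ¬F = T
¬P ↔ ¬G = F ↔ T = F
W ↓ (¬P ↔ ¬G) = T ↓ F = F
V ⊕ P = F ⊕ T = T
(V ⊕ P) ↔ G = T ↔ F = F
(W ↓ (¬P ↔ ¬G)) → ((V ⊕ P) ↔ G) = F → F = T
L → ((W ↓ (¬P ↔ ¬G)) → ((V ⊕ P) ↔ G)) = F → T = T
Hence S1 is true.

S2: In symbols: ((¬W ↓ ¬V) → (¬L ⊕ P)) ∧ ¬G

¬W = ¬T = F
¬V = ¬F = T
¬W ↓ ¬V = F ↓ T = F
¬L = ¬F = T
¬L ⊕ P = T ⊕ T = F
(¬W ↓ ¬V) → (¬L ⊕ P) = F → F = T
¬G = ¬F = T
((¬W ↓ ¬V) → (¬L ⊕ P)) ∧ ¬G = T ∧ T = T
So S2 is true.

S3: In symbols: (¬V ↑ L) ↔ ((P ↔ G) ⊕ (W ∧ P))

¬V = ¬F = T
¬V ↑ L = T ↑ F = T
P ↔ G = T ↔ F = F
W ∧ P = T ∧ T = T
(P ↔ G) ⊕ (W ∧ P) = F ⊕ T = T
(¬V ↑ L) ↔ ((P ↔ G) ⊕ (W ∧ P)) = T ↔ T = T
Thus S3 is true.

3 of the 3 statements are true.

3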